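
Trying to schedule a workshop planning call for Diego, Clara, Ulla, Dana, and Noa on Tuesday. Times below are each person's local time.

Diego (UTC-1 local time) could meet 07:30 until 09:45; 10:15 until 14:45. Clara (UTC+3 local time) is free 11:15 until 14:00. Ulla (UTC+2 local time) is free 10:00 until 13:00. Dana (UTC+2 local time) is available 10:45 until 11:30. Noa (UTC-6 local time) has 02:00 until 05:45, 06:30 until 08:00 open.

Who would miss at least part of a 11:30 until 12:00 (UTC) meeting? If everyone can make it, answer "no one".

Clara, Dana, Noa, Ulla

Diego in UTC: 08:30-10:45, 11:15-15:45 (add 1h to convert from UTC-1).
Clara in UTC: 08:15-11:00 (subtract 3h to convert from UTC+3).
Ulla in UTC: 08:00-11:00 (subtract 2h to convert from UTC+2).
Dana in UTC: 08:45-09:30 (subtract 2h to convert from UTC+2).
Noa in UTC: 08:00-11:45, 12:30-14:00 (add 6h to convert from UTC-6).
Diego: free for 11:30-12:00. Clara: not fully free for 11:30-12:00. Ulla: not fully free for 11:30-12:00. Dana: not fully free for 11:30-12:00. Noa: not fully free for 11:30-12:00.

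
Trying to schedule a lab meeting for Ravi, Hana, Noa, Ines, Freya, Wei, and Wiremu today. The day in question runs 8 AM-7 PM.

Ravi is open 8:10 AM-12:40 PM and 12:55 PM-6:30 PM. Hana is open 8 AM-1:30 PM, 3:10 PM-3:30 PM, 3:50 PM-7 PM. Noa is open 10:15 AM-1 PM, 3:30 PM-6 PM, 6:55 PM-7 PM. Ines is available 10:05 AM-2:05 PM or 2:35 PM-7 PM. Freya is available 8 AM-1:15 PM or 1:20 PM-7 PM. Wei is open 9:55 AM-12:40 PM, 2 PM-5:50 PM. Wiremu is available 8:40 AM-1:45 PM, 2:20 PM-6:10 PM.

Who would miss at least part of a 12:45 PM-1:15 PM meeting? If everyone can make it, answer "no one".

Ravi: not fully free for 12:45-13:15. Hana: free for 12:45-13:15. Noa: not fully free for 12:45-13:15. Ines: free for 12:45-13:15. Freya: free for 12:45-13:15. Wei: not fully free for 12:45-13:15. Wiremu: free for 12:45-13:15.

Noa, Ravi, Wei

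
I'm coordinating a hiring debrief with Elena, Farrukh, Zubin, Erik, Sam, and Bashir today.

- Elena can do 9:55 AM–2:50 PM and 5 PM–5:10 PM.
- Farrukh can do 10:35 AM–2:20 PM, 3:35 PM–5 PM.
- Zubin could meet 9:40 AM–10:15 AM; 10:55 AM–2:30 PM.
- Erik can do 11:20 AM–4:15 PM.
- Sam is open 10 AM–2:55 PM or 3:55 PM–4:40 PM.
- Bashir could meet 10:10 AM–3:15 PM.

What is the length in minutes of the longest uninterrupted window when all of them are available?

180

Elena ∩ Farrukh: 10:35-14:20.
Elena ∩ Farrukh ∩ Zubin: 10:55-14:20.
Elena ∩ Farrukh ∩ Zubin ∩ Erik: 11:20-14:20.
Elena ∩ Farrukh ∩ Zubin ∩ Erik ∩ Sam: 11:20-14:20.
Elena ∩ Farrukh ∩ Zubin ∩ Erik ∩ Sam ∩ Bashir: 11:20-14:20.
The longest is 11:20-14:20 at 180 minutes.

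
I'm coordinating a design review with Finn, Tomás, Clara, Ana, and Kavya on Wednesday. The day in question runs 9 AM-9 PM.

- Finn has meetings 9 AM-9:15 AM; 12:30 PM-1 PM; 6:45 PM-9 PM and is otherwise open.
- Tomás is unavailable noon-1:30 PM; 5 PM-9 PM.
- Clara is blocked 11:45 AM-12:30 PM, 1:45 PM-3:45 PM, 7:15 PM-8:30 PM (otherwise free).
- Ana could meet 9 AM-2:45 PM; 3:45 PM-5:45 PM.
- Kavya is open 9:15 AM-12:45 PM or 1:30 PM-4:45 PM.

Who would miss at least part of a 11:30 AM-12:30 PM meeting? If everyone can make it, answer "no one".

Clara, Tomás

Finn free: 09:15-12:30, 13:00-18:45 (invert busy blocks within the working day).
Tomás free: 09:00-12:00, 13:30-17:00 (invert busy blocks within the working day).
Clara free: 09:00-11:45, 12:30-13:45, 15:45-19:15, 20:30-21:00 (invert busy blocks within the working day).
Ana free: 09:00-14:45, 15:45-17:45.
Kavya free: 09:15-12:45, 13:30-16:45.
Finn: free for 11:30-12:30. Tomás: not fully free for 11:30-12:30. Clara: not fully free for 11:30-12:30. Ana: free for 11:30-12:30. Kavya: free for 11:30-12:30.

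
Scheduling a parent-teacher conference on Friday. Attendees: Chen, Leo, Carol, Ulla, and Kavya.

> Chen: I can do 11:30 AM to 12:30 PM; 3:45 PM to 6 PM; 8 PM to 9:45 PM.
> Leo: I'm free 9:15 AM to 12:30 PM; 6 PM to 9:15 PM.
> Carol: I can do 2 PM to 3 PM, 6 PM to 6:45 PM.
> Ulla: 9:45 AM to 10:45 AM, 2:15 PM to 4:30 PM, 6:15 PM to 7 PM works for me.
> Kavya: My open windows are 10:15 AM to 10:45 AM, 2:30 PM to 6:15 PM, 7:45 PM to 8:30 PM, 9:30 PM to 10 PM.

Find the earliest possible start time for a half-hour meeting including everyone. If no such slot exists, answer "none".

Chen ∩ Leo: 11:30-12:30, 20:00-21:15.
Chen ∩ Leo ∩ Carol: ∅.
Chen ∩ Leo ∩ Carol ∩ Ulla: ∅.
Chen ∩ Leo ∩ Carol ∩ Ulla ∩ Kavya: ∅.
There is no time when everyone is free.
No common window is at least 30 minutes long.

none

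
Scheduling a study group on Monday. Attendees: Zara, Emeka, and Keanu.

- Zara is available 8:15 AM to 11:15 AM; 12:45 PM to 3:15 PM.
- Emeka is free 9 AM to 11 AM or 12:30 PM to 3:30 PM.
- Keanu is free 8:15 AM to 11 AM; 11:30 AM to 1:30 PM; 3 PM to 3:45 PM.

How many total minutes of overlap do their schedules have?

Zara ∩ Emeka: 09:00-11:00, 12:45-15:15.
Zara ∩ Emeka ∩ Keanu: 09:00-11:00, 12:45-13:30, 15:00-15:15.
Summing the common windows: 120 + 45 + 15 = 180 minutes.

180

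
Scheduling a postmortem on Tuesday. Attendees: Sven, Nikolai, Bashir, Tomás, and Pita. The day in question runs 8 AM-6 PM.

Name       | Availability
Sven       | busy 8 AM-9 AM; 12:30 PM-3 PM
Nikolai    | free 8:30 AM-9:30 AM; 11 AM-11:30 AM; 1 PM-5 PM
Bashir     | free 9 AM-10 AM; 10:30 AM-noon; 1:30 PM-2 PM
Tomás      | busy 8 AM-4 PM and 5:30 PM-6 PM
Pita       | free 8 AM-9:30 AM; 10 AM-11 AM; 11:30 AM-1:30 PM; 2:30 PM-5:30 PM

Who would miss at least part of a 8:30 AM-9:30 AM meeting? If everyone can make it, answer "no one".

Sven free: 09:00-12:30, 15:00-18:00 (invert busy blocks within the working day).
Nikolai free: 08:30-09:30, 11:00-11:30, 13:00-17:00.
Bashir free: 09:00-10:00, 10:30-12:00, 13:30-14:00.
Tomás free: 16:00-17:30 (invert busy blocks within the working day).
Pita free: 08:00-09:30, 10:00-11:00, 11:30-13:30, 14:30-17:30.
Sven: not fully free for 08:30-09:30. Nikolai: free for 08:30-09:30. Bashir: not fully free for 08:30-09:30. Tomás: not fully free for 08:30-09:30. Pita: free for 08:30-09:30.

Bashir, Sven, Tomás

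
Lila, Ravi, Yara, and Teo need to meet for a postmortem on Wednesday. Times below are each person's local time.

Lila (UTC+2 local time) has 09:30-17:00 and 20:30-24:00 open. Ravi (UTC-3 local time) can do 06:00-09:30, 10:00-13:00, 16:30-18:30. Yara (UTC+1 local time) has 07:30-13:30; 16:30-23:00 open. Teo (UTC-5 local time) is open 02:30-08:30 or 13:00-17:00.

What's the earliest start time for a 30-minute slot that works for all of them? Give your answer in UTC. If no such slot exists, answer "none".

Lila in UTC: 07:30-15:00, 18:30-22:00 (subtract 2h to convert from UTC+2).
Ravi in UTC: 09:00-12:30, 13:00-16:00, 19:30-21:30 (add 3h to convert from UTC-3).
Yara in UTC: 06:30-12:30, 15:30-22:00 (subtract 1h to convert from UTC+1).
Teo in UTC: 07:30-13:30, 18:00-22:00 (add 5h to convert from UTC-5).
Lila ∩ Ravi: 09:00-12:30, 13:00-15:00, 19:30-21:30.
Lila ∩ Ravi ∩ Yara: 09:00-12:30, 19:30-21:30.
Lila ∩ Ravi ∩ Yara ∩ Teo: 09:00-12:30, 19:30-21:30.
The first common window of at least 30 minutes is 09:00-12:30, so the earliest start is 09:00.

09:00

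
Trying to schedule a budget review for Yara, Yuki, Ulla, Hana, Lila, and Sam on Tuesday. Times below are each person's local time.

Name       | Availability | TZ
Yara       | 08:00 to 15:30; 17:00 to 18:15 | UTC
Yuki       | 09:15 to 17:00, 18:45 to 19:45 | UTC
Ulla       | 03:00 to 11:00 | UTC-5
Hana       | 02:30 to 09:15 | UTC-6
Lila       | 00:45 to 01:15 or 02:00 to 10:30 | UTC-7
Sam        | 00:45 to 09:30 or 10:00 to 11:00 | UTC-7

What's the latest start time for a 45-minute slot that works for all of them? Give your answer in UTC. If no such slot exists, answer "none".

Yara in UTC: 08:00-15:30, 17:00-18:15.
Yuki in UTC: 09:15-17:00, 18:45-19:45.
Ulla in UTC: 08:00-16:00 (add 5h to convert from UTC-5).
Hana in UTC: 08:30-15:15 (add 6h to convert from UTC-6).
Lila in UTC: 07:45-08:15, 09:00-17:30 (add 7h to convert from UTC-7).
Sam in UTC: 07:45-16:30, 17:00-18:00 (add 7h to convert from UTC-7).
Yara ∩ Yuki: 09:15-15:30.
Yara ∩ Yuki ∩ Ulla: 09:15-15:30.
Yara ∩ Yuki ∩ Ulla ∩ Hana: 09:15-15:15.
Yara ∩ Yuki ∩ Ulla ∩ Hana ∩ Lila: 09:15-15:15.
Yara ∩ Yuki ∩ Ulla ∩ Hana ∩ Lila ∩ Sam: 09:15-15:15.
The last common window of at least 45 minutes is 09:15-15:15; a 45-minute meeting can start as late as 14:30 and still end by 15:15.

14:30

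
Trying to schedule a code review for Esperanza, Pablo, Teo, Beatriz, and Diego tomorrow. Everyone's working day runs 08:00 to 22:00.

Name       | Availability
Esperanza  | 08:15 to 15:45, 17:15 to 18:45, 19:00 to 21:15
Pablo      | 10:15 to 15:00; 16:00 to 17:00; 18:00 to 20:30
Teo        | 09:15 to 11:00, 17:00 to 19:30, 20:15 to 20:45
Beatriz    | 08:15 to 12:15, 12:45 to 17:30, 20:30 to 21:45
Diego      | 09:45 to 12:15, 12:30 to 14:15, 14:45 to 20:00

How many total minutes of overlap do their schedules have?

Esperanza ∩ Pablo: 10:15-15:00, 18:00-18:45, 19:00-20:30.
Esperanza ∩ Pablo ∩ Teo: 10:15-11:00, 18:00-18:45, 19:00-19:30, 20:15-20:30.
Esperanza ∩ Pablo ∩ Teo ∩ Beatriz: 10:15-11:00.
Esperanza ∩ Pablo ∩ Teo ∩ Beatriz ∩ Diego: 10:15-11:00.
So the common availability across everyone is 10:15-11:00.
That's a single block of 45 minutes.

45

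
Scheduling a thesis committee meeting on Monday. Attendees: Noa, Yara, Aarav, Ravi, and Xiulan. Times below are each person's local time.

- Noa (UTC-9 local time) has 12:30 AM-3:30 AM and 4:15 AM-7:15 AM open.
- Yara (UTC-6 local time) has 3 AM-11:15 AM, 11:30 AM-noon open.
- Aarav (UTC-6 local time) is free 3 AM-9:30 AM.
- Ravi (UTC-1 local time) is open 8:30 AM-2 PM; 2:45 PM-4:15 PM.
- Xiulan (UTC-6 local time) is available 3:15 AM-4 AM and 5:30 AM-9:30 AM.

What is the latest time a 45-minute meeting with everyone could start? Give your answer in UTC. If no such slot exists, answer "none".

Noa in UTC: 09:30-12:30, 13:15-16:15 (add 9h to convert from UTC-9).
Yara in UTC: 09:00-17:15, 17:30-18:00 (add 6h to convert from UTC-6).
Aarav in UTC: 09:00-15:30 (add 6h to convert from UTC-6).
Ravi in UTC: 09:30-15:00, 15:45-17:15 (add 1h to convert from UTC-1).
Xiulan in UTC: 09:15-10:00, 11:30-15:30 (add 6h to convert from UTC-6).
Noa ∩ Yara: 09:30-12:30, 13:15-16:15.
Noa ∩ Yara ∩ Aarav: 09:30-12:30, 13:15-15:30.
Noa ∩ Yara ∩ Aarav ∩ Ravi: 09:30-12:30, 13:15-15:00.
Noa ∩ Yara ∩ Aarav ∩ Ravi ∩ Xiulan: 09:30-10:00, 11:30-12:30, 13:15-15:00.
Those are the intersection windows.
The last common window of at least 45 minutes is 13:15-15:00; a 45-minute meeting can start as late as 14:15 and still end by 15:00.

14:15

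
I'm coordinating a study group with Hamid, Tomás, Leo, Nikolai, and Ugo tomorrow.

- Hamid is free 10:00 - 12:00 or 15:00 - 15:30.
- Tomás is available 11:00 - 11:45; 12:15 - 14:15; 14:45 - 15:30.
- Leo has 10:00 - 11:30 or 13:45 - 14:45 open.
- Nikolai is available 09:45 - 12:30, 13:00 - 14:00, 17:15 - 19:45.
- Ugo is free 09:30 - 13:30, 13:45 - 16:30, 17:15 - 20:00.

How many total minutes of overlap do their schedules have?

Hamid ∩ Tomás: 11:00-11:45, 15:00-15:30.
Hamid ∩ Tomás ∩ Leo: 11:00-11:30.
Hamid ∩ Tomás ∩ Leo ∩ Nikolai: 11:00-11:30.
Hamid ∩ Tomás ∩ Leo ∩ Nikolai ∩ Ugo: 11:00-11:30.
That's a single block of 30 minutes.

30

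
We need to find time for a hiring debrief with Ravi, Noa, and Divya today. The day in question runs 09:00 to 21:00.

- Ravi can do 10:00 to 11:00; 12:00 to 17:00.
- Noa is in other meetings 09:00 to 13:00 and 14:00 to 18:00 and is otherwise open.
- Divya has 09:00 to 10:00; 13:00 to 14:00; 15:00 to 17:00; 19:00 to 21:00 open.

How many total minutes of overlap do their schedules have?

60

Ravi free: 10:00-11:00, 12:00-17:00.
Noa free: 13:00-14:00, 18:00-21:00 (invert busy blocks within the working day).
Divya free: 09:00-10:00, 13:00-14:00, 15:00-17:00, 19:00-21:00.
Ravi ∩ Noa: 13:00-14:00.
Ravi ∩ Noa ∩ Divya: 13:00-14:00.
That's a single block of 60 minutes.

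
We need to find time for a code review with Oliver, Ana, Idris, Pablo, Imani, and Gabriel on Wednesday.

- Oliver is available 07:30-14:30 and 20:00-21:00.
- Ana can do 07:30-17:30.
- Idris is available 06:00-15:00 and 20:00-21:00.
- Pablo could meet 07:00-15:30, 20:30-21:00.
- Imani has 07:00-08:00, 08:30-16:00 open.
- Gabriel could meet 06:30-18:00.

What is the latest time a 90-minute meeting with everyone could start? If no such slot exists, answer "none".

13:00

Oliver ∩ Ana: 07:30-14:30.
Oliver ∩ Ana ∩ Idris: 07:30-14:30.
Oliver ∩ Ana ∩ Idris ∩ Pablo: 07:30-14:30.
Oliver ∩ Ana ∩ Idris ∩ Pablo ∩ Imani: 07:30-08:00, 08:30-14:30.
Oliver ∩ Ana ∩ Idris ∩ Pablo ∩ Imani ∩ Gabriel: 07:30-08:00, 08:30-14:30.
The last common window of at least 90 minutes is 08:30-14:30; a 90-minute meeting can start as late as 13:00 and still end by 14:30.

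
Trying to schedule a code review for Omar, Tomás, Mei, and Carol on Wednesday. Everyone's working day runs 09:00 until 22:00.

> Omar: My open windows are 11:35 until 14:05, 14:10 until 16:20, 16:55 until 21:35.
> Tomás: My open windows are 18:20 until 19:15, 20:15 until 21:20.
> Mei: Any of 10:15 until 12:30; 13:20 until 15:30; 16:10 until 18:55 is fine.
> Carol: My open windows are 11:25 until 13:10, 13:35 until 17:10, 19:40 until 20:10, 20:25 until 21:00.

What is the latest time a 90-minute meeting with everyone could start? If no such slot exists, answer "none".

none

Omar ∩ Tomás: 18:20-19:15, 20:15-21:20.
Omar ∩ Tomás ∩ Mei: 18:20-18:55.
Omar ∩ Tomás ∩ Mei ∩ Carol: ∅.
There is no time when everyone is free.
No common window is at least 90 minutes long.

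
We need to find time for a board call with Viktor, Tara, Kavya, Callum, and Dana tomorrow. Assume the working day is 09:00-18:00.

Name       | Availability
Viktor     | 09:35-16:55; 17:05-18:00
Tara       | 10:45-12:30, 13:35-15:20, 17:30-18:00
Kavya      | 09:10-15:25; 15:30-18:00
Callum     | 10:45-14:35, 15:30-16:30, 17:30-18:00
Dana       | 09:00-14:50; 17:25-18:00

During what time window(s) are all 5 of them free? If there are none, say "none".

Viktor ∩ Tara: 10:45-12:30, 13:35-15:20, 17:30-18:00.
Viktor ∩ Tara ∩ Kavya: 10:45-12:30, 13:35-15:20, 17:30-18:00.
Viktor ∩ Tara ∩ Kavya ∩ Callum: 10:45-12:30, 13:35-14:35, 17:30-18:00.
Viktor ∩ Tara ∩ Kavya ∩ Callum ∩ Dana: 10:45-12:30, 13:35-14:35, 17:30-18:00.
Those are the intersection windows.

10:45-12:30, 13:35-14:35, 17:30-18:00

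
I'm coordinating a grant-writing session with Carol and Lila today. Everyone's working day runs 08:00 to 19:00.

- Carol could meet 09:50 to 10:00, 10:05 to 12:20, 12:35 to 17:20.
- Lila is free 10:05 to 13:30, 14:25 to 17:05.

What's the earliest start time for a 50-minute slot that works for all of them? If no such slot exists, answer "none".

Carol ∩ Lila: 10:05-12:20, 12:35-13:30, 14:25-17:05.
The first common window of at least 50 minutes is 10:05-12:20, so the earliest start is 10:05.

10:05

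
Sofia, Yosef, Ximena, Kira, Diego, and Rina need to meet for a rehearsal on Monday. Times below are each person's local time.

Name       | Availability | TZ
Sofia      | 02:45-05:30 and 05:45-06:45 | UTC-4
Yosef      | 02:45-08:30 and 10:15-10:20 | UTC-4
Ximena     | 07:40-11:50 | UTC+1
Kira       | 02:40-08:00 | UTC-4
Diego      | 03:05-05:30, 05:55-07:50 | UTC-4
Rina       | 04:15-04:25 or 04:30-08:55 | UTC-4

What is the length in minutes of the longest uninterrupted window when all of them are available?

Sofia in UTC: 06:45-09:30, 09:45-10:45 (add 4h to convert from UTC-4).
Yosef in UTC: 06:45-12:30, 14:15-14:20 (add 4h to convert from UTC-4).
Ximena in UTC: 06:40-10:50 (subtract 1h to convert from UTC+1).
Kira in UTC: 06:40-12:00 (add 4h to convert from UTC-4).
Diego in UTC: 07:05-09:30, 09:55-11:50 (add 4h to convert from UTC-4).
Rina in UTC: 08:15-08:25, 08:30-12:55 (add 4h to convert from UTC-4).
Sofia ∩ Yosef: 06:45-09:30, 09:45-10:45.
Sofia ∩ Yosef ∩ Ximena: 06:45-09:30, 09:45-10:45.
Sofia ∩ Yosef ∩ Ximena ∩ Kira: 06:45-09:30, 09:45-10:45.
Sofia ∩ Yosef ∩ Ximena ∩ Kira ∩ Diego: 07:05-09:30, 09:55-10:45.
Sofia ∩ Yosef ∩ Ximena ∩ Kira ∩ Diego ∩ Rina: 08:15-08:25, 08:30-09:30, 09:55-10:45.
The longest is 08:30-09:30 at 60 minutes.

60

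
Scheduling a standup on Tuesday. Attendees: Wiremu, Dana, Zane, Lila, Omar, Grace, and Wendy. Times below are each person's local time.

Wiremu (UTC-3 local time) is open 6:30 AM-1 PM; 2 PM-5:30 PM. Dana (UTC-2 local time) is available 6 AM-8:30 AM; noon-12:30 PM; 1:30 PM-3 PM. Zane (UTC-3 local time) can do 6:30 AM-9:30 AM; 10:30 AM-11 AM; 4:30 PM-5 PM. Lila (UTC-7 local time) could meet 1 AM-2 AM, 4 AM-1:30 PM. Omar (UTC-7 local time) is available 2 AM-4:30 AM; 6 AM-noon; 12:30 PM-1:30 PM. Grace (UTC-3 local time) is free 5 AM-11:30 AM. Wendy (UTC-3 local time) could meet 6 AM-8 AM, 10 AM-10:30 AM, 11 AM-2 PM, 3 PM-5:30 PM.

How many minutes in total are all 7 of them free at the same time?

0

Wiremu in UTC: 09:30-16:00, 17:00-20:30 (add 3h to convert from UTC-3).
Dana in UTC: 08:00-10:30, 14:00-14:30, 15:30-17:00 (add 2h to convert from UTC-2).
Zane in UTC: 09:30-12:30, 13:30-14:00, 19:30-20:00 (add 3h to convert from UTC-3).
Lila in UTC: 08:00-09:00, 11:00-20:30 (add 7h to convert from UTC-7).
Omar in UTC: 09:00-11:30, 13:00-19:00, 19:30-20:30 (add 7h to convert from UTC-7).
Grace in UTC: 08:00-14:30 (add 3h to convert from UTC-3).
Wendy in UTC: 09:00-11:00, 13:00-13:30, 14:00-17:00, 18:00-20:30 (add 3h to convert from UTC-3).
Wiremu ∩ Dana: 09:30-10:30, 14:00-14:30, 15:30-16:00.
Wiremu ∩ Dana ∩ Zane: 09:30-10:30.
Wiremu ∩ Dana ∩ Zane ∩ Lila: ∅.
Wiremu ∩ Dana ∩ Zane ∩ Lila ∩ Omar: ∅.
Wiremu ∩ Dana ∩ Zane ∩ Lila ∩ Omar ∩ Grace: ∅.
Wiremu ∩ Dana ∩ Zane ∩ Lila ∩ Omar ∩ Grace ∩ Wendy: ∅.
There is no time when everyone is free.
There is no common window, so the total is 0 minutes.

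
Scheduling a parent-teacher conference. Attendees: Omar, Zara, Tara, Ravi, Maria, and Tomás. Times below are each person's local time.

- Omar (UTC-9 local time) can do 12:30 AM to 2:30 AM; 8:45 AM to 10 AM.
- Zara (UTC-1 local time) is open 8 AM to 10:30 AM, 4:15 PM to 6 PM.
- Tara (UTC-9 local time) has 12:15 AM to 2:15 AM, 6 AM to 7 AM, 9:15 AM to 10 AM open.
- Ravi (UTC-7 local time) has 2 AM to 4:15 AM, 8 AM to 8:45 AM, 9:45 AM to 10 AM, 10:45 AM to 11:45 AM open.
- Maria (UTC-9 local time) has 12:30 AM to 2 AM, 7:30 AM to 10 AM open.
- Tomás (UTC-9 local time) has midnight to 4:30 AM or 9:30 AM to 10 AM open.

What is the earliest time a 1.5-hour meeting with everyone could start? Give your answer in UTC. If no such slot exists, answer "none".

Omar in UTC: 09:30-11:30, 17:45-19:00 (add 9h to convert from UTC-9).
Zara in UTC: 09:00-11:30, 17:15-19:00 (add 1h to convert from UTC-1).
Tara in UTC: 09:15-11:15, 15:00-16:00, 18:15-19:00 (add 9h to convert from UTC-9).
Ravi in UTC: 09:00-11:15, 15:00-15:45, 16:45-17:00, 17:45-18:45 (add 7h to convert from UTC-7).
Maria in UTC: 09:30-11:00, 16:30-19:00 (add 9h to convert from UTC-9).
Tomás in UTC: 09:00-13:30, 18:30-19:00 (add 9h to convert from UTC-9).
Omar ∩ Zara: 09:30-11:30, 17:45-19:00.
Omar ∩ Zara ∩ Tara: 09:30-11:15, 18:15-19:00.
Omar ∩ Zara ∩ Tara ∩ Ravi: 09:30-11:15, 18:15-18:45.
Omar ∩ Zara ∩ Tara ∩ Ravi ∩ Maria: 09:30-11:00, 18:15-18:45.
Omar ∩ Zara ∩ Tara ∩ Ravi ∩ Maria ∩ Tomás: 09:30-11:00, 18:30-18:45.
The first common window of at least 90 minutes is 09:30-11:00, so the earliest start is 09:30.

09:30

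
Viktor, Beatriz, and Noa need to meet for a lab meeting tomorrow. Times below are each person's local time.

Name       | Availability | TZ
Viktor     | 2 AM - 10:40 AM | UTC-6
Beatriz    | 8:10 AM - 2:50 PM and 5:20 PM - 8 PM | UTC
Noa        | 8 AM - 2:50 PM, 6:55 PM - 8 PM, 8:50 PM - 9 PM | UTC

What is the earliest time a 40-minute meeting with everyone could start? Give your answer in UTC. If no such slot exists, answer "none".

08:10

Viktor in UTC: 08:00-16:40 (add 6h to convert from UTC-6).
Beatriz in UTC: 08:10-14:50, 17:20-20:00.
Noa in UTC: 08:00-14:50, 18:55-20:00, 20:50-21:00.
Viktor ∩ Beatriz: 08:10-14:50.
Viktor ∩ Beatriz ∩ Noa: 08:10-14:50.
The first common window of at least 40 minutes is 08:10-14:50, so the earliest start is 08:10.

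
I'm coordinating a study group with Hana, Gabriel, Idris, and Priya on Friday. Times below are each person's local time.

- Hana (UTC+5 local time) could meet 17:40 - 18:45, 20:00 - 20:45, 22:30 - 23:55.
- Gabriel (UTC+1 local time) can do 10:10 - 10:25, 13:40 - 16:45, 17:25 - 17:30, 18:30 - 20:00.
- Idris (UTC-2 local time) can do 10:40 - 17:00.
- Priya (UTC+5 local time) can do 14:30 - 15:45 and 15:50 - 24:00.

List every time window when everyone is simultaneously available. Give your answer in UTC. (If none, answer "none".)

Hana in UTC: 12:40-13:45, 15:00-15:45, 17:30-18:55 (subtract 5h to convert from UTC+5).
Gabriel in UTC: 09:10-09:25, 12:40-15:45, 16:25-16:30, 17:30-19:00 (subtract 1h to convert from UTC+1).
Idris in UTC: 12:40-19:00 (add 2h to convert from UTC-2).
Priya in UTC: 09:30-10:45, 10:50-19:00 (subtract 5h to convert from UTC+5).
Hana ∩ Gabriel: 12:40-13:45, 15:00-15:45, 17:30-18:55.
Hana ∩ Gabriel ∩ Idris: 12:40-13:45, 15:00-15:45, 17:30-18:55.
Hana ∩ Gabriel ∩ Idris ∩ Priya: 12:40-13:45, 15:00-15:45, 17:30-18:55.

12:40-13:45, 15:00-15:45, 17:30-18:55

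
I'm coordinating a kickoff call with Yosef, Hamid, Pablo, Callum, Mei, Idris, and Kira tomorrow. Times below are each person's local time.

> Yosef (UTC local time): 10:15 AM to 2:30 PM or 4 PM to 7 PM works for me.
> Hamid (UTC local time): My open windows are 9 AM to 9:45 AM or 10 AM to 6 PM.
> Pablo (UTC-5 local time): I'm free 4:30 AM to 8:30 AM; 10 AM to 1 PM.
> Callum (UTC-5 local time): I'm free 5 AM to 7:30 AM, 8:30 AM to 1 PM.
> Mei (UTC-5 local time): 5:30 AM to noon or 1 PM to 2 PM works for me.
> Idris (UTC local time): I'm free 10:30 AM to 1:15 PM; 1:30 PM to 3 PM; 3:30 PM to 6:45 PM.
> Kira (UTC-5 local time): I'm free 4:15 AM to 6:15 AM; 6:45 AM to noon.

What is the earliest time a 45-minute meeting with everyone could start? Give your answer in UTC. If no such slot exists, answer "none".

10:30

Yosef in UTC: 10:15-14:30, 16:00-19:00.
Hamid in UTC: 09:00-09:45, 10:00-18:00.
Pablo in UTC: 09:30-13:30, 15:00-18:00 (add 5h to convert from UTC-5).
Callum in UTC: 10:00-12:30, 13:30-18:00 (add 5h to convert from UTC-5).
Mei in UTC: 10:30-17:00, 18:00-19:00 (add 5h to convert from UTC-5).
Idris in UTC: 10:30-13:15, 13:30-15:00, 15:30-18:45.
Kira in UTC: 09:15-11:15, 11:45-17:00 (add 5h to convert from UTC-5).
Yosef ∩ Hamid: 10:15-14:30, 16:00-18:00.
Yosef ∩ Hamid ∩ Pablo: 10:15-13:30, 16:00-18:00.
Yosef ∩ Hamid ∩ Pablo ∩ Callum: 10:15-12:30, 16:00-18:00.
Yosef ∩ Hamid ∩ Pablo ∩ Callum ∩ Mei: 10:30-12:30, 16:00-17:00.
Yosef ∩ Hamid ∩ Pablo ∩ Callum ∩ Mei ∩ Idris: 10:30-12:30, 16:00-17:00.
Yosef ∩ Hamid ∩ Pablo ∩ Callum ∩ Mei ∩ Idris ∩ Kira: 10:30-11:15, 11:45-12:30, 16:00-17:00.
Those are the intersection windows.
The first common window of at least 45 minutes is 10:30-11:15, so the earliest start is 10:30.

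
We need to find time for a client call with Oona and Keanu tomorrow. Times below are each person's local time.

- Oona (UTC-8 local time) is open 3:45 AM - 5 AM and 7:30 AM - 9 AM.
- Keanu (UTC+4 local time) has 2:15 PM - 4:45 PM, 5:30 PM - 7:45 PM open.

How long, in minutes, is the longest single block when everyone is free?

Oona in UTC: 11:45-13:00, 15:30-17:00 (add 8h to convert from UTC-8).
Keanu in UTC: 10:15-12:45, 13:30-15:45 (subtract 4h to convert from UTC+4).
Oona ∩ Keanu: 11:45-12:45, 15:30-15:45.
The longest is 11:45-12:45 at 60 minutes.

60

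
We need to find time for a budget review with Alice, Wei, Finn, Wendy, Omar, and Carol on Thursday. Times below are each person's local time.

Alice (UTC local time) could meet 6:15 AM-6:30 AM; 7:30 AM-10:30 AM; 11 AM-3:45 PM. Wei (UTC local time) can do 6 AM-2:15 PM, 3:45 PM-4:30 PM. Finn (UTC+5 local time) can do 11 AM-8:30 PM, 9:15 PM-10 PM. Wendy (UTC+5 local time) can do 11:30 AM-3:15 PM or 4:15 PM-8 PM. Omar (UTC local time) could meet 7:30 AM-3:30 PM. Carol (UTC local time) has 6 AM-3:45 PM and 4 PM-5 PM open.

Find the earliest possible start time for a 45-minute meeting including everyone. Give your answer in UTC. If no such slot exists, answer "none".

Alice in UTC: 06:15-06:30, 07:30-10:30, 11:00-15:45.
Wei in UTC: 06:00-14:15, 15:45-16:30.
Finn in UTC: 06:00-15:30, 16:15-17:00 (subtract 5h to convert from UTC+5).
Wendy in UTC: 06:30-10:15, 11:15-15:00 (subtract 5h to convert from UTC+5).
Omar in UTC: 07:30-15:30.
Carol in UTC: 06:00-15:45, 16:00-17:00.
Alice ∩ Wei: 06:15-06:30, 07:30-10:30, 11:00-14:15.
Alice ∩ Wei ∩ Finn: 06:15-06:30, 07:30-10:30, 11:00-14:15.
Alice ∩ Wei ∩ Finn ∩ Wendy: 07:30-10:15, 11:15-14:15.
Alice ∩ Wei ∩ Finn ∩ Wendy ∩ Omar: 07:30-10:15, 11:15-14:15.
Alice ∩ Wei ∩ Finn ∩ Wendy ∩ Omar ∩ Carol: 07:30-10:15, 11:15-14:15.
So the common availability across everyone is 07:30-10:15, 11:15-14:15.
The first common window of at least 45 minutes is 07:30-10:15, so the earliest start is 07:30.

07:30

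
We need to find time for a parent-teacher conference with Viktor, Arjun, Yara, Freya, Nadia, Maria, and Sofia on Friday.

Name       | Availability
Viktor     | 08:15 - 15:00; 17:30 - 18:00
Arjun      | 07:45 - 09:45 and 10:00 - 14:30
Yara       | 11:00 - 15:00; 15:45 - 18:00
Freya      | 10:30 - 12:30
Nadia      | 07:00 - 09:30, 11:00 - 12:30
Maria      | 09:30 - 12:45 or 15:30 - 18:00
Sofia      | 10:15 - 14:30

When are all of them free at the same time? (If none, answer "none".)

Viktor ∩ Arjun: 08:15-09:45, 10:00-14:30.
Viktor ∩ Arjun ∩ Yara: 11:00-14:30.
Viktor ∩ Arjun ∩ Yara ∩ Freya: 11:00-12:30.
Viktor ∩ Arjun ∩ Yara ∩ Freya ∩ Nadia: 11:00-12:30.
Viktor ∩ Arjun ∩ Yara ∩ Freya ∩ Nadia ∩ Maria: 11:00-12:30.
Viktor ∩ Arjun ∩ Yara ∩ Freya ∩ Nadia ∩ Maria ∩ Sofia: 11:00-12:30.
Those are the intersection windows.

11:00-12:30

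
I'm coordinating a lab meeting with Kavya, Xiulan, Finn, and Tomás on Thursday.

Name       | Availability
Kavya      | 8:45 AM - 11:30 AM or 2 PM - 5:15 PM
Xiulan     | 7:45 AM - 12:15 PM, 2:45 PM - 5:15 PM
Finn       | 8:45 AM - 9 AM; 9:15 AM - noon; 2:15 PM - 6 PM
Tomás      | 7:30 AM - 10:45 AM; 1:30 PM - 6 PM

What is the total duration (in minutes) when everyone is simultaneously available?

Kavya ∩ Xiulan: 08:45-11:30, 14:45-17:15.
Kavya ∩ Xiulan ∩ Finn: 08:45-09:00, 09:15-11:30, 14:45-17:15.
Kavya ∩ Xiulan ∩ Finn ∩ Tomás: 08:45-09:00, 09:15-10:45, 14:45-17:15.
Summing the common windows: 15 + 90 + 150 = 255 minutes.

255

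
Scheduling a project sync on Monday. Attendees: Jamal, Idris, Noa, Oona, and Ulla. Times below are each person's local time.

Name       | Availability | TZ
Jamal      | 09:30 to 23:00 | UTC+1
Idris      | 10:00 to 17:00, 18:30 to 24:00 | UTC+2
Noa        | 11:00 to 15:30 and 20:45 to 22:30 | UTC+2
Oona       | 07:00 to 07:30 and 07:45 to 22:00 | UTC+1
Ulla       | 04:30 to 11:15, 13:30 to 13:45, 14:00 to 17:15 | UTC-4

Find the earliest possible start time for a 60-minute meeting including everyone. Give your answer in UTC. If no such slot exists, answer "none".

Jamal in UTC: 08:30-22:00 (subtract 1h to convert from UTC+1).
Idris in UTC: 08:00-15:00, 16:30-22:00 (subtract 2h to convert from UTC+2).
Noa in UTC: 09:00-13:30, 18:45-20:30 (subtract 2h to convert from UTC+2).
Oona in UTC: 06:00-06:30, 06:45-21:00 (subtract 1h to convert from UTC+1).
Ulla in UTC: 08:30-15:15, 17:30-17:45, 18:00-21:15 (add 4h to convert from UTC-4).
Jamal ∩ Idris: 08:30-15:00, 16:30-22:00.
Jamal ∩ Idris ∩ Noa: 09:00-13:30, 18:45-20:30.
Jamal ∩ Idris ∩ Noa ∩ Oona: 09:00-13:30, 18:45-20:30.
Jamal ∩ Idris ∩ Noa ∩ Oona ∩ Ulla: 09:00-13:30, 18:45-20:30.
So the common availability across everyone is 09:00-13:30, 18:45-20:30.
The first common window of at least 60 minutes is 09:00-13:30, so the earliest start is 09:00.

09:00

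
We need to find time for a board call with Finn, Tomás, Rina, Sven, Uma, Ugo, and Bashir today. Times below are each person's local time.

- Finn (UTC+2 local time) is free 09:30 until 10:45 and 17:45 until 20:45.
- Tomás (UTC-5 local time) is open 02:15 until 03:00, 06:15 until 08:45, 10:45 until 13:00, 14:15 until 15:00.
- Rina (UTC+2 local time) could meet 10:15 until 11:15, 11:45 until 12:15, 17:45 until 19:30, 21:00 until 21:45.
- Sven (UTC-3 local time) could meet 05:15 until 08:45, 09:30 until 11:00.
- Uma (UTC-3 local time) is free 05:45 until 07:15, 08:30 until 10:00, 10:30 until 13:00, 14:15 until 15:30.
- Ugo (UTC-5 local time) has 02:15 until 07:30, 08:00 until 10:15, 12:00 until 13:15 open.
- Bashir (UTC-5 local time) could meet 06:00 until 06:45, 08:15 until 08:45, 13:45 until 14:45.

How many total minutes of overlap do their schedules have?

Finn in UTC: 07:30-08:45, 15:45-18:45 (subtract 2h to convert from UTC+2).
Tomás in UTC: 07:15-08:00, 11:15-13:45, 15:45-18:00, 19:15-20:00 (add 5h to convert from UTC-5).
Rina in UTC: 08:15-09:15, 09:45-10:15, 15:45-17:30, 19:00-19:45 (subtract 2h to convert from UTC+2).
Sven in UTC: 08:15-11:45, 12:30-14:00 (add 3h to convert from UTC-3).
Uma in UTC: 08:45-10:15, 11:30-13:00, 13:30-16:00, 17:15-18:30 (add 3h to convert from UTC-3).
Ugo in UTC: 07:15-12:30, 13:00-15:15, 17:00-18:15 (add 5h to convert from UTC-5).
Bashir in UTC: 11:00-11:45, 13:15-13:45, 18:45-19:45 (add 5h to convert from UTC-5).
Finn ∩ Tomás: 07:30-08:00, 15:45-18:00.
Finn ∩ Tomás ∩ Rina: 15:45-17:30.
Finn ∩ Tomás ∩ Rina ∩ Sven: ∅.
Finn ∩ Tomás ∩ Rina ∩ Sven ∩ Uma: ∅.
Finn ∩ Tomás ∩ Rina ∩ Sven ∩ Uma ∩ Ugo: ∅.
Finn ∩ Tomás ∩ Rina ∩ Sven ∩ Uma ∩ Ugo ∩ Bashir: ∅.
There is no time when everyone is free.
There is no common window, so the total is 0 minutes.

0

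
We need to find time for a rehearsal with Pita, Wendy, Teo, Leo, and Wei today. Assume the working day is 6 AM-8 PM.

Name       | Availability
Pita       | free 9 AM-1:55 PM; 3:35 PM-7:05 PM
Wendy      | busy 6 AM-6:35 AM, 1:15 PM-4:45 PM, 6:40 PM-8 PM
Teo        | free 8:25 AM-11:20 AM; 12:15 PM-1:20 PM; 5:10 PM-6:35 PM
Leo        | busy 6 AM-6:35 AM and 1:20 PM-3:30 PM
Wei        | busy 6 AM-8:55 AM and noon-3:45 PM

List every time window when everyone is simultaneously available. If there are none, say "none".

09:00-11:20, 17:10-18:35

Pita free: 09:00-13:55, 15:35-19:05.
Wendy free: 06:35-13:15, 16:45-18:40 (invert busy blocks within the working day).
Teo free: 08:25-11:20, 12:15-13:20, 17:10-18:35.
Leo free: 06:35-13:20, 15:30-20:00 (invert busy blocks within the working day).
Wei free: 08:55-12:00, 15:45-20:00 (invert busy blocks within the working day).
Pita ∩ Wendy: 09:00-13:15, 16:45-18:40.
Pita ∩ Wendy ∩ Teo: 09:00-11:20, 12:15-13:15, 17:10-18:35.
Pita ∩ Wendy ∩ Teo ∩ Leo: 09:00-11:20, 12:15-13:15, 17:10-18:35.
Pita ∩ Wendy ∩ Teo ∩ Leo ∩ Wei: 09:00-11:20, 17:10-18:35.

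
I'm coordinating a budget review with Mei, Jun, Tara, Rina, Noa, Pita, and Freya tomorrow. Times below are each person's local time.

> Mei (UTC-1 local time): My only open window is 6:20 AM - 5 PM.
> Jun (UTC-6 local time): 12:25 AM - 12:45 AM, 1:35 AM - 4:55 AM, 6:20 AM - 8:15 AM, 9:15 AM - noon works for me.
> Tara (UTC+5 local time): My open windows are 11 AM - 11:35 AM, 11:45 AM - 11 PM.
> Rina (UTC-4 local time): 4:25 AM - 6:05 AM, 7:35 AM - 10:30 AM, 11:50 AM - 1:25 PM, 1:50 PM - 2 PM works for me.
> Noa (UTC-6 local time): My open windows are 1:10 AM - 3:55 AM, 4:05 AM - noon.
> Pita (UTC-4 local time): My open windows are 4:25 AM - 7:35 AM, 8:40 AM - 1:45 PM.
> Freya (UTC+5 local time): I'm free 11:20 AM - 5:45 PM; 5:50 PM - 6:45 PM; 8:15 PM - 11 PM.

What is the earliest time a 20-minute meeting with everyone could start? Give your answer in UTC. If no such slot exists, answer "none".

08:25

Mei in UTC: 07:20-18:00 (add 1h to convert from UTC-1).
Jun in UTC: 06:25-06:45, 07:35-10:55, 12:20-14:15, 15:15-18:00 (add 6h to convert from UTC-6).
Tara in UTC: 06:00-06:35, 06:45-18:00 (subtract 5h to convert from UTC+5).
Rina in UTC: 08:25-10:05, 11:35-14:30, 15:50-17:25, 17:50-18:00 (add 4h to convert from UTC-4).
Noa in UTC: 07:10-09:55, 10:05-18:00 (add 6h to convert from UTC-6).
Pita in UTC: 08:25-11:35, 12:40-17:45 (add 4h to convert from UTC-4).
Freya in UTC: 06:20-12:45, 12:50-13:45, 15:15-18:00 (subtract 5h to convert from UTC+5).
Mei ∩ Jun: 07:35-10:55, 12:20-14:15, 15:15-18:00.
Mei ∩ Jun ∩ Tara: 07:35-10:55, 12:20-14:15, 15:15-18:00.
Mei ∩ Jun ∩ Tara ∩ Rina: 08:25-10:05, 12:20-14:15, 15:50-17:25, 17:50-18:00.
Mei ∩ Jun ∩ Tara ∩ Rina ∩ Noa: 08:25-09:55, 12:20-14:15, 15:50-17:25, 17:50-18:00.
Mei ∩ Jun ∩ Tara ∩ Rina ∩ Noa ∩ Pita: 08:25-09:55, 12:40-14:15, 15:50-17:25.
Mei ∩ Jun ∩ Tara ∩ Rina ∩ Noa ∩ Pita ∩ Freya: 08:25-09:55, 12:40-12:45, 12:50-13:45, 15:50-17:25.
So the common availability across everyone is 08:25-09:55, 12:40-12:45, 12:50-13:45, 15:50-17:25.
The first common window of at least 20 minutes is 08:25-09:55, so the earliest start is 08:25.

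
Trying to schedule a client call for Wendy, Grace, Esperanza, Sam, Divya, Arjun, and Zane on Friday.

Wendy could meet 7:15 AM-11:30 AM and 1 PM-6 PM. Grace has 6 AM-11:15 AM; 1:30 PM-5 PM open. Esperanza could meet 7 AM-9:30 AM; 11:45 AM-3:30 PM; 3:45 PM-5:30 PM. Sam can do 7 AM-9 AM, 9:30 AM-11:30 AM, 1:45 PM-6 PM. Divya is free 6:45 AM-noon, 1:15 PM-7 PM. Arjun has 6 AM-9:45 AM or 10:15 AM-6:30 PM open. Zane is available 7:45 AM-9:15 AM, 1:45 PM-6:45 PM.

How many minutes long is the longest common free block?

105

Wendy ∩ Grace: 07:15-11:15, 13:30-17:00.
Wendy ∩ Grace ∩ Esperanza: 07:15-09:30, 13:30-15:30, 15:45-17:00.
Wendy ∩ Grace ∩ Esperanza ∩ Sam: 07:15-09:00, 13:45-15:30, 15:45-17:00.
Wendy ∩ Grace ∩ Esperanza ∩ Sam ∩ Divya: 07:15-09:00, 13:45-15:30, 15:45-17:00.
Wendy ∩ Grace ∩ Esperanza ∩ Sam ∩ Divya ∩ Arjun: 07:15-09:00, 13:45-15:30, 15:45-17:00.
Wendy ∩ Grace ∩ Esperanza ∩ Sam ∩ Divya ∩ Arjun ∩ Zane: 07:45-09:00, 13:45-15:30, 15:45-17:00.
The longest is 13:45-15:30 at 105 minutes.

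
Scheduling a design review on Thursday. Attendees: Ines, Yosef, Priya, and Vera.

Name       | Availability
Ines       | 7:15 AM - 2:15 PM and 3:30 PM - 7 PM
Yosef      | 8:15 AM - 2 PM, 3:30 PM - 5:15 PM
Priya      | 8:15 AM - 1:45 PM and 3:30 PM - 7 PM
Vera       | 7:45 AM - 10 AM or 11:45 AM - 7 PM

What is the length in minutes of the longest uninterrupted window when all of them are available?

120

Ines ∩ Yosef: 08:15-14:00, 15:30-17:15.
Ines ∩ Yosef ∩ Priya: 08:15-13:45, 15:30-17:15.
Ines ∩ Yosef ∩ Priya ∩ Vera: 08:15-10:00, 11:45-13:45, 15:30-17:15.
The longest is 11:45-13:45 at 120 minutes.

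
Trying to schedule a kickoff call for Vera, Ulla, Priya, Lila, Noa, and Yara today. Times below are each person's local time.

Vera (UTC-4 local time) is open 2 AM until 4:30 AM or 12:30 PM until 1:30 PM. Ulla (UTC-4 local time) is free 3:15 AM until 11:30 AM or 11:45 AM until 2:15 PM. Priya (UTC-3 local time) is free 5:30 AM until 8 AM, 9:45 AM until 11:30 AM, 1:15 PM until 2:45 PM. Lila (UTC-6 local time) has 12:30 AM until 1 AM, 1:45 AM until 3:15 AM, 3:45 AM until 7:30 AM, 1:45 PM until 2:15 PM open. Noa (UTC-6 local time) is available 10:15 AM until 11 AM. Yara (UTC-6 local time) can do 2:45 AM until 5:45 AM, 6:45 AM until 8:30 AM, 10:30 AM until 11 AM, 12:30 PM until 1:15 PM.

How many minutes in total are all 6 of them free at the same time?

0

Vera in UTC: 06:00-08:30, 16:30-17:30 (add 4h to convert from UTC-4).
Ulla in UTC: 07:15-15:30, 15:45-18:15 (add 4h to convert from UTC-4).
Priya in UTC: 08:30-11:00, 12:45-14:30, 16:15-17:45 (add 3h to convert from UTC-3).
Lila in UTC: 06:30-07:00, 07:45-09:15, 09:45-13:30, 19:45-20:15 (add 6h to convert from UTC-6).
Noa in UTC: 16:15-17:00 (add 6h to convert from UTC-6).
Yara in UTC: 08:45-11:45, 12:45-14:30, 16:30-17:00, 18:30-19:15 (add 6h to convert from UTC-6).
Vera ∩ Ulla: 07:15-08:30, 16:30-17:30.
Vera ∩ Ulla ∩ Priya: 16:30-17:30.
Vera ∩ Ulla ∩ Priya ∩ Lila: ∅.
Vera ∩ Ulla ∩ Priya ∩ Lila ∩ Noa: ∅.
Vera ∩ Ulla ∩ Priya ∩ Lila ∩ Noa ∩ Yara: ∅.
There is no time when everyone is free.
There is no common window, so the total is 0 minutes.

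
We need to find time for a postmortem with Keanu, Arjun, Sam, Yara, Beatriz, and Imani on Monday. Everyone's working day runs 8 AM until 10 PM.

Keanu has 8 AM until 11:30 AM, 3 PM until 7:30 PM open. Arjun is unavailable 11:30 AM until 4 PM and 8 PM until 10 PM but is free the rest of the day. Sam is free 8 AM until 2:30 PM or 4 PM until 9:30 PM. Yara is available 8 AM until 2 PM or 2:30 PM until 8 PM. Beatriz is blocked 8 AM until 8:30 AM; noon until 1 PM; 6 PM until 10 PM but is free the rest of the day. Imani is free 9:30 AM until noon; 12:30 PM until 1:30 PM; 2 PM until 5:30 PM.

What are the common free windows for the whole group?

Keanu free: 08:00-11:30, 15:00-19:30.
Arjun free: 08:00-11:30, 16:00-20:00 (invert busy blocks within the working day).
Sam free: 08:00-14:30, 16:00-21:30.
Yara free: 08:00-14:00, 14:30-20:00.
Beatriz free: 08:30-12:00, 13:00-18:00 (invert busy blocks within the working day).
Imani free: 09:30-12:00, 12:30-13:30, 14:00-17:30.
Keanu ∩ Arjun: 08:00-11:30, 16:00-19:30.
Keanu ∩ Arjun ∩ Sam: 08:00-11:30, 16:00-19:30.
Keanu ∩ Arjun ∩ Sam ∩ Yara: 08:00-11:30, 16:00-19:30.
Keanu ∩ Arjun ∩ Sam ∩ Yara ∩ Beatriz: 08:30-11:30, 16:00-18:00.
Keanu ∩ Arjun ∩ Sam ∩ Yara ∩ Beatriz ∩ Imani: 09:30-11:30, 16:00-17:30.

09:30-11:30, 16:00-17:30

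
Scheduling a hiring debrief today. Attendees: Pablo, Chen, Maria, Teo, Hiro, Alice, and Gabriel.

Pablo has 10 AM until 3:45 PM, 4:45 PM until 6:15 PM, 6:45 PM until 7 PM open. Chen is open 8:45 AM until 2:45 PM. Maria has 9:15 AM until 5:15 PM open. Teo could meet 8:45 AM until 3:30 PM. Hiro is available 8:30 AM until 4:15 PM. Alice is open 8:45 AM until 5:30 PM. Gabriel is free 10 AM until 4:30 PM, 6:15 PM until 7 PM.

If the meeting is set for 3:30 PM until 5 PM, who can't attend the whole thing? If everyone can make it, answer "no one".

Chen, Gabriel, Hiro, Pablo, Teo

Pablo: not fully free for 15:30-17:00. Chen: not fully free for 15:30-17:00. Maria: free for 15:30-17:00. Teo: not fully free for 15:30-17:00. Hiro: not fully free for 15:30-17:00. Alice: free for 15:30-17:00. Gabriel: not fully free for 15:30-17:00.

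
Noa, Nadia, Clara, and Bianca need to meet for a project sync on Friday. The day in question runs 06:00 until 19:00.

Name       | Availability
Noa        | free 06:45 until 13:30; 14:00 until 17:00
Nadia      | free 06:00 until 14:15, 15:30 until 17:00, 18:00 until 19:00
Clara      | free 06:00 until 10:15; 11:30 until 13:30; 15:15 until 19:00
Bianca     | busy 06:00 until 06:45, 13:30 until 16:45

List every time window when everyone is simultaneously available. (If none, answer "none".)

Noa free: 06:45-13:30, 14:00-17:00.
Nadia free: 06:00-14:15, 15:30-17:00, 18:00-19:00.
Clara free: 06:00-10:15, 11:30-13:30, 15:15-19:00.
Bianca free: 06:45-13:30, 16:45-19:00 (invert busy blocks within the working day).
Noa ∩ Nadia: 06:45-13:30, 14:00-14:15, 15:30-17:00.
Noa ∩ Nadia ∩ Clara: 06:45-10:15, 11:30-13:30, 15:30-17:00.
Noa ∩ Nadia ∩ Clara ∩ Bianca: 06:45-10:15, 11:30-13:30, 16:45-17:00.
So the common availability across everyone is 06:45-10:15, 11:30-13:30, 16:45-17:00.

06:45-10:15, 11:30-13:30, 16:45-17:00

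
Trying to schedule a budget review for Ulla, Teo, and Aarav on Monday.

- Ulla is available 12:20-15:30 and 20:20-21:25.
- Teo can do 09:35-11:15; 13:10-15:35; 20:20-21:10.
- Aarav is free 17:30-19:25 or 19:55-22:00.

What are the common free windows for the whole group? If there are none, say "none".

20:20-21:10

Ulla ∩ Teo: 13:10-15:30, 20:20-21:10.
Ulla ∩ Teo ∩ Aarav: 20:20-21:10.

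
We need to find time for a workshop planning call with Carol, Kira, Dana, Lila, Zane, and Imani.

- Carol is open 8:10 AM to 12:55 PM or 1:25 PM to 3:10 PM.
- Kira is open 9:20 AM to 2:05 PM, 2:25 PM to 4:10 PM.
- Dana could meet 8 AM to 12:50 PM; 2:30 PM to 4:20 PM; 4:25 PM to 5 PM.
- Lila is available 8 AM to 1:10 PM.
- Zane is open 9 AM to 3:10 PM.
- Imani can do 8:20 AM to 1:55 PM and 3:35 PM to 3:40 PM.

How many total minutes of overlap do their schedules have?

210

Carol ∩ Kira: 09:20-12:55, 13:25-14:05, 14:25-15:10.
Carol ∩ Kira ∩ Dana: 09:20-12:50, 14:30-15:10.
Carol ∩ Kira ∩ Dana ∩ Lila: 09:20-12:50.
Carol ∩ Kira ∩ Dana ∩ Lila ∩ Zane: 09:20-12:50.
Carol ∩ Kira ∩ Dana ∩ Lila ∩ Zane ∩ Imani: 09:20-12:50.
That's a single block of 210 minutes.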